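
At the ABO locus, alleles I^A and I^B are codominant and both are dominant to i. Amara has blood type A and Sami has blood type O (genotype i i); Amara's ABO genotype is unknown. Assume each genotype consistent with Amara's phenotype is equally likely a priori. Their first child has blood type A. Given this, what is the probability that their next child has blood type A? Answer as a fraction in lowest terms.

5/6

Possible genotypes: Amara ∈ {I^A I^A, I^A i}; Sami ∈ {i i}.
Weight each parental genotype pair by prior × P(type-A child):
  I^A I^A × i i: posterior weight 2/3; P(next child type A) = 1.
  I^A i × i i: posterior weight 1/3; P(next child type A) = 1/2.
Weighted sum = 5/6.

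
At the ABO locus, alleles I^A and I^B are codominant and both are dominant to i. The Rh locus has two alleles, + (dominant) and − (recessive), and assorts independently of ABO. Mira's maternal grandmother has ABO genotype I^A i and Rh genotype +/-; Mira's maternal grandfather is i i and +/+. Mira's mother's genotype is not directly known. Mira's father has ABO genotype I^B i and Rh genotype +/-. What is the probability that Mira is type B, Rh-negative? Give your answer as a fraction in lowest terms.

Mira's mother's ABO genotype from I^A i × i i: 1/2 I^A i, 1/2 i i.
Crossing each possibility with the father I^B i and summing P(type B): 1/2·1/4 + 1/2·1/2 = 3/8.
Similarly for Rh via the mother's Rh distribution: P(Rh-) = 1/8.
Independent loci: 3/8 × 1/8 = 3/64.

3/64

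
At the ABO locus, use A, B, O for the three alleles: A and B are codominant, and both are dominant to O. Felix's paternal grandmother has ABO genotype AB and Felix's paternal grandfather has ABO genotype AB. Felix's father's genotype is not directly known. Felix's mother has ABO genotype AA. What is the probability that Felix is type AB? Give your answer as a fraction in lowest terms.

Felix's father's ABO genotype from AB × AB: 1/4 AA, 1/2 AB, 1/4 BB.
Crossing each possibility with the mother AA and summing P(type AB): 1/4·0 + 1/2·1/2 + 1/4·1 = 1/2.

1/2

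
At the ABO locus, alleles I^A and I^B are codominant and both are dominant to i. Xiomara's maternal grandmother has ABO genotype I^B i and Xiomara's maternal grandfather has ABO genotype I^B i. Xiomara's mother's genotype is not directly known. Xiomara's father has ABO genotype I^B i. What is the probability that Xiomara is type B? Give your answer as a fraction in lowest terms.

Xiomara's mother's ABO genotype from I^B i × I^B i: 1/4 I^B I^B, 1/2 I^B i, 1/4 i i.
Crossing each possibility with the father I^B i and summing P(type B): 1/4·1 + 1/2·3/4 + 1/4·1/2 = 3/4.

3/4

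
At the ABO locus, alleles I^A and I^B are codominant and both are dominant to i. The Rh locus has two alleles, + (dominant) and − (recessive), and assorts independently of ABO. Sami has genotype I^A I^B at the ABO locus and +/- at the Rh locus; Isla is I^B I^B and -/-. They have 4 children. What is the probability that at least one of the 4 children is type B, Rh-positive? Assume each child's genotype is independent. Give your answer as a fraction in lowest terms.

ABO cross I^A I^B × I^B I^B → 1/2 B, 1/2 AB.
Rh cross +/- × -/- → 1/2 Rh+, 1/2 Rh-; so P(type B, Rh-positive) = 1/2 × 1/2 = 1/4 per child.
P(none) = (3/4)^4 = 81/256; P(at least one) = 1 − 81/256 = 175/256.

175/256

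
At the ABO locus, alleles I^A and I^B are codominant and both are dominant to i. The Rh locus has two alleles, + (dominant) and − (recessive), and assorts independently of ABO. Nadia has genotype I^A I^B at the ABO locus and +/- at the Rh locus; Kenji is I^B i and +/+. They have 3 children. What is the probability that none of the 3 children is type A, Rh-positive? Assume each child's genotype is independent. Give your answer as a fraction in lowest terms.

ABO cross I^A I^B × I^B i → 1/4 A, 1/2 B, 1/4 AB.
Rh cross +/- × +/+ → 1 Rh+; so P(type A, Rh-positive) = 1/4 × 1 = 1/4 per child.
P(not type A, Rh-positive) = 3/4 for one child; (3/4)^3 = 27/64.

27/64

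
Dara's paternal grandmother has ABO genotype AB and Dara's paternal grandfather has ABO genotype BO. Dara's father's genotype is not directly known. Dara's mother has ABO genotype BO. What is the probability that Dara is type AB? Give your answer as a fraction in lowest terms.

1/8

Dara's father's ABO genotype from AB × BO: 1/4 AB, 1/4 AO, 1/4 BB, 1/4 BO.
Crossing each possibility with the mother BO and summing P(type AB): 1/4·1/4 + 1/4·1/4 + 1/4·0 + 1/4·0 = 1/8.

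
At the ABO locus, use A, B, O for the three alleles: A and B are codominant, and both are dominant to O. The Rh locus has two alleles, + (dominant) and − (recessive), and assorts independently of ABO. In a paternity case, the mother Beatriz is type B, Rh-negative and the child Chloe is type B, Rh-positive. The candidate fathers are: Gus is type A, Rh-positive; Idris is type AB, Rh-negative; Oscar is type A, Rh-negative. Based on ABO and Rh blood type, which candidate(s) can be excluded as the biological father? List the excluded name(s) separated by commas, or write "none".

Idris, Oscar

A candidate is excluded only if no genotype consistent with his phenotype could produce a type B, Rh-positive child with a type B, Rh-negative mother.
Idris (type AB, Rh-): no genotype consistent with that phenotype can produce a type-B Rh+ child with a type-B mother.
Oscar (type A, Rh-): no genotype consistent with that phenotype can produce a type-B Rh+ child with a type-B mother.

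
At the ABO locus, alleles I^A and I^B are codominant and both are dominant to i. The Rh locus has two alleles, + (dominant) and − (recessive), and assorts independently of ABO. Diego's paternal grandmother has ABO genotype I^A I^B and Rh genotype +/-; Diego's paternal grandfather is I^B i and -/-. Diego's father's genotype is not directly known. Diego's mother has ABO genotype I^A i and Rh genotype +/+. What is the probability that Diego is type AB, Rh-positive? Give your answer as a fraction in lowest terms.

Diego's father's ABO genotype from I^A I^B × I^B i: 1/4 I^A I^B, 1/4 I^A i, 1/4 I^B I^B, 1/4 I^B i.
Crossing each possibility with the mother I^A i and summing P(type AB): 1/4·1/4 + 1/4·0 + 1/4·1/2 + 1/4·1/4 = 1/4.
Similarly for Rh via the father's Rh distribution: P(Rh+) = 1.
Independent loci: 1/4 × 1 = 1/4.

1/4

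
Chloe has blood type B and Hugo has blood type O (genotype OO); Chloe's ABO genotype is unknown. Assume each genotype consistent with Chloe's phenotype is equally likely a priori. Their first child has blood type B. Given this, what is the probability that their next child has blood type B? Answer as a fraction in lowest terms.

5/6

Possible genotypes: Chloe ∈ {BB, BO}; Hugo ∈ {OO}.
Weight each parental genotype pair by prior × P(type-B child):
  BB × OO: posterior weight 2/3; P(next child type B) = 1.
  BO × OO: posterior weight 1/3; P(next child type B) = 1/2.
Weighted sum = 5/6.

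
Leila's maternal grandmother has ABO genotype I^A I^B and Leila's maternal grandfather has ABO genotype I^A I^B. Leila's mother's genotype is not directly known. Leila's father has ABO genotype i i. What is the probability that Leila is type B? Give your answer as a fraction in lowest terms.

1/2

Leila's mother's ABO genotype from I^A I^B × I^A I^B: 1/4 I^A I^A, 1/2 I^A I^B, 1/4 I^B I^B.
Crossing each possibility with the father i i and summing P(type B): 1/4·0 + 1/2·1/2 + 1/4·1 = 1/2.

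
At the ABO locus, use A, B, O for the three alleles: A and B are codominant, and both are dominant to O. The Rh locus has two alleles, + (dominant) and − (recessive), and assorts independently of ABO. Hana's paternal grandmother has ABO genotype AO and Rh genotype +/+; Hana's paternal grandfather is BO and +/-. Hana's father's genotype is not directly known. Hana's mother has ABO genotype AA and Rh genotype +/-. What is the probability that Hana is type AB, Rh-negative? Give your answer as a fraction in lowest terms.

Hana's father's ABO genotype from AO × BO: 1/4 AB, 1/4 AO, 1/4 BO, 1/4 OO.
Crossing each possibility with the mother AA and summing P(type AB): 1/4·1/2 + 1/4·0 + 1/4·1/2 + 1/4·0 = 1/4.
Similarly for Rh via the father's Rh distribution: P(Rh-) = 1/8.
Independent loci: 1/4 × 1/8 = 1/32.

1/32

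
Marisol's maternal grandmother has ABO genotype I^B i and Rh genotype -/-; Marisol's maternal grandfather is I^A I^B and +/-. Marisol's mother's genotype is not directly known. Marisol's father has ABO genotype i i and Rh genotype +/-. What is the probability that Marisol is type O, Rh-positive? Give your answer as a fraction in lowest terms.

Marisol's mother's ABO genotype from I^B i × I^A I^B: 1/4 I^A I^B, 1/4 I^A i, 1/4 I^B I^B, 1/4 I^B i.
Crossing each possibility with the father i i and summing P(type O): 1/4·0 + 1/4·1/2 + 1/4·0 + 1/4·1/2 = 1/4.
Similarly for Rh via the mother's Rh distribution: P(Rh+) = 5/8.
Independent loci: 1/4 × 5/8 = 5/32.

5/32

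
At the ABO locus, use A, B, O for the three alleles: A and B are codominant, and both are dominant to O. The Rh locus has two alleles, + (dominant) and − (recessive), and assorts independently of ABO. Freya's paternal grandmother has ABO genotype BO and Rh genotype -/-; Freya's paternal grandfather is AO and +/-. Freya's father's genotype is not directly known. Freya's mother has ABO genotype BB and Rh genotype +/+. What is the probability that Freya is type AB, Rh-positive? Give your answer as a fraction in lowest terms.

1/4

Freya's father's ABO genotype from BO × AO: 1/4 AB, 1/4 AO, 1/4 BO, 1/4 OO.
Crossing each possibility with the mother BB and summing P(type AB): 1/4·1/2 + 1/4·1/2 + 1/4·0 + 1/4·0 = 1/4.
Similarly for Rh via the father's Rh distribution: P(Rh+) = 1.
Independent loci: 1/4 × 1 = 1/4.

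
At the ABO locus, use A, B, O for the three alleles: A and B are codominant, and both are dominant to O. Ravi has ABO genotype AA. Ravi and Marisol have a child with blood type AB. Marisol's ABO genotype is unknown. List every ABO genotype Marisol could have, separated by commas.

AB, BB, BO

For each candidate genotype of Marisol, check whether crossing it with AA can produce every observed child phenotype.
  AA → possible child types {A} ✗
  AB → possible child types {A, AB} ✓
  AO → possible child types {A} ✗
  BB → possible child types {AB} ✓
  BO → possible child types {A, AB} ✓
  OO → possible child types {A} ✗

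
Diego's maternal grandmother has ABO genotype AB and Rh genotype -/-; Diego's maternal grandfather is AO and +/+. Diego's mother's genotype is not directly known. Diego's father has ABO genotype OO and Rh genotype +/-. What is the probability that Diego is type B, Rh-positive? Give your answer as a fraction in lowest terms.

3/16

Diego's mother's ABO genotype from AB × AO: 1/4 AA, 1/4 AB, 1/4 AO, 1/4 BO.
Crossing each possibility with the father OO and summing P(type B): 1/4·0 + 1/4·1/2 + 1/4·0 + 1/4·1/2 = 1/4.
Similarly for Rh via the mother's Rh distribution: P(Rh+) = 3/4.
Independent loci: 1/4 × 3/4 = 3/16.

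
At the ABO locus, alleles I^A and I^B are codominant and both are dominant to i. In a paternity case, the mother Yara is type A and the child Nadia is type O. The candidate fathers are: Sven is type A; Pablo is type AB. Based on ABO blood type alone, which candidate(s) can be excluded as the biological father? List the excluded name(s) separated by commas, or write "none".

Pablo

A candidate is excluded only if no genotype consistent with his phenotype could produce a type O child with a type A mother.
Pablo (type AB): no genotype consistent with that phenotype can produce a type-O child with a type-A mother.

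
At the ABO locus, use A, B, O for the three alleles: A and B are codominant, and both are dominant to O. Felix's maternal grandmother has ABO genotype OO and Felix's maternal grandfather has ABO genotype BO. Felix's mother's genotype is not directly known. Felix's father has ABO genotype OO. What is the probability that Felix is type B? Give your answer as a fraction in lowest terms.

Felix's mother's ABO genotype from OO × BO: 1/2 BO, 1/2 OO.
Crossing each possibility with the father OO and summing P(type B): 1/2·1/2 + 1/2·0 = 1/4.

1/4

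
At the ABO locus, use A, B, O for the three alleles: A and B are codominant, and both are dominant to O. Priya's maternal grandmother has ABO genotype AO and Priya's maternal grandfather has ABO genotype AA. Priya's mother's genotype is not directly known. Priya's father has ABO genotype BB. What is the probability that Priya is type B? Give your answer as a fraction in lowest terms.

Priya's mother's ABO genotype from AO × AA: 1/2 AA, 1/2 AO.
Crossing each possibility with the father BB and summing P(type B): 1/2·0 + 1/2·1/2 = 1/4.

1/4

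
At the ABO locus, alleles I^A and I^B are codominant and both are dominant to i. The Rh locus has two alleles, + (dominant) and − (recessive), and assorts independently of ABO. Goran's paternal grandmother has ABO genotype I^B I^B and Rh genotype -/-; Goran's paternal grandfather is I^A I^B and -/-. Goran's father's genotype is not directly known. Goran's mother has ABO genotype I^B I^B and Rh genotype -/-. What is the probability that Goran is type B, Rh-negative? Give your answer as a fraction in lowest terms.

Goran's father's ABO genotype from I^B I^B × I^A I^B: 1/2 I^A I^B, 1/2 I^B I^B.
Crossing each possibility with the mother I^B I^B and summing P(type B): 1/2·1/2 + 1/2·1 = 3/4.
Similarly for Rh via the father's Rh distribution: P(Rh-) = 1.
Independent loci: 3/4 × 1 = 3/4.

3/4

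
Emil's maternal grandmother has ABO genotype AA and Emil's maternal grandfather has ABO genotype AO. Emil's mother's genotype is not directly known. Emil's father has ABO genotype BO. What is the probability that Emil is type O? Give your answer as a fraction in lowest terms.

1/8

Emil's mother's ABO genotype from AA × AO: 1/2 AA, 1/2 AO.
Crossing each possibility with the father BO and summing P(type O): 1/2·0 + 1/2·1/4 = 1/8.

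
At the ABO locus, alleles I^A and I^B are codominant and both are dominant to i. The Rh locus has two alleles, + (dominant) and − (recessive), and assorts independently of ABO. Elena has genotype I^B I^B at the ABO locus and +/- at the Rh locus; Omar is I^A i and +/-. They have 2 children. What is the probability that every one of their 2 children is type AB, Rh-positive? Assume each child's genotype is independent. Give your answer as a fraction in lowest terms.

9/64

ABO cross I^B I^B × I^A i → 1/2 B, 1/2 AB.
Rh cross +/- × +/- → 3/4 Rh+, 1/4 Rh-; so P(type AB, Rh-positive) = 1/2 × 3/4 = 3/8 per child.
All 2 independent: (3/8)^2 = 9/64.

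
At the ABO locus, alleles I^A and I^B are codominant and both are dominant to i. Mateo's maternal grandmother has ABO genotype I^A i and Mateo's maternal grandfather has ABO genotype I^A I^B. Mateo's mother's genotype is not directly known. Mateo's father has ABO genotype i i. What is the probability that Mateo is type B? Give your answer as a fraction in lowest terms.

Mateo's mother's ABO genotype from I^A i × I^A I^B: 1/4 I^A I^A, 1/4 I^A I^B, 1/4 I^A i, 1/4 I^B i.
Crossing each possibility with the father i i and summing P(type B): 1/4·0 + 1/4·1/2 + 1/4·0 + 1/4·1/2 = 1/4.

1/4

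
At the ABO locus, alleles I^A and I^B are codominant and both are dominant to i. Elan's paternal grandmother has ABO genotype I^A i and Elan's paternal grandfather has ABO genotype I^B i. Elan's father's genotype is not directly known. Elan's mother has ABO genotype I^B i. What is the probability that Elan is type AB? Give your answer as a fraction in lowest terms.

1/8

Elan's father's ABO genotype from I^A i × I^B i: 1/4 I^A I^B, 1/4 I^A i, 1/4 I^B i, 1/4 i i.
Crossing each possibility with the mother I^B i and summing P(type AB): 1/4·1/4 + 1/4·1/4 + 1/4·0 + 1/4·0 = 1/8.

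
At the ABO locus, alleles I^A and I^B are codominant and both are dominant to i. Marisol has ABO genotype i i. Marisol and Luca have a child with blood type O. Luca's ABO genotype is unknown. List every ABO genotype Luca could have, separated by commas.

I^A i, I^B i, i i

For each candidate genotype of Luca, check whether crossing it with i i can produce every observed child phenotype.
  I^A I^A → possible child types {A} ✗
  I^A I^B → possible child types {A, B} ✗
  I^A i → possible child types {O, A} ✓
  I^B I^B → possible child types {B} ✗
  I^B i → possible child types {O, B} ✓
  i i → possible child types {O} ✓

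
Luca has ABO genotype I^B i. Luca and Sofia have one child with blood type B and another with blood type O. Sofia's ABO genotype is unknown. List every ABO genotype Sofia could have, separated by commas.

I^A i, I^B i, i i

For each candidate genotype of Sofia, check whether crossing it with I^B i can produce every observed child phenotype.
  I^A I^A → possible child types {A, AB} ✗
  I^A I^B → possible child types {A, B, AB} ✗
  I^A i → possible child types {O, A, B, AB} ✓
  I^B I^B → possible child types {B} ✗
  I^B i → possible child types {O, B} ✓
  i i → possible child types {O, B} ✓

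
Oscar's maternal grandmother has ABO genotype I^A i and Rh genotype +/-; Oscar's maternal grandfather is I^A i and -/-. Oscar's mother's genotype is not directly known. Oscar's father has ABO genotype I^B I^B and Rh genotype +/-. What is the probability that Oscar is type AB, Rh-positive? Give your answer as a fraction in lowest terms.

Oscar's mother's ABO genotype from I^A i × I^A i: 1/4 I^A I^A, 1/2 I^A i, 1/4 i i.
Crossing each possibility with the father I^B I^B and summing P(type AB): 1/4·1 + 1/2·1/2 + 1/4·0 = 1/2.
Similarly for Rh via the mother's Rh distribution: P(Rh+) = 5/8.
Independent loci: 1/2 × 5/8 = 5/16.

5/16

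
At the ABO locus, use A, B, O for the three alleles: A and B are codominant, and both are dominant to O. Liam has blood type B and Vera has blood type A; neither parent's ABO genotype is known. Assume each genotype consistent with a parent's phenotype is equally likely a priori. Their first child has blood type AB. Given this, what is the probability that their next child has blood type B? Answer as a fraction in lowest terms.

5/36

Possible genotypes: Liam ∈ {BB, BO}; Vera ∈ {AA, AO}.
Weight each parental genotype pair by prior × P(type-AB child):
  BB × AA: posterior weight 4/9; P(next child type B) = 0.
  BB × AO: posterior weight 2/9; P(next child type B) = 1/2.
  BO × AA: posterior weight 2/9; P(next child type B) = 0.
  BO × AO: posterior weight 1/9; P(next child type B) = 1/4.
Weighted sum = 5/36.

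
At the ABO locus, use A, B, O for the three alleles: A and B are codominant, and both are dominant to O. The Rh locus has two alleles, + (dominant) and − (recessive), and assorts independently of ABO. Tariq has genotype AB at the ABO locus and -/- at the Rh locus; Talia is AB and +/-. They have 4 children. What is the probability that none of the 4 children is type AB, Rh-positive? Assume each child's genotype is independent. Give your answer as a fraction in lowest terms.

ABO cross AB × AB → 1/4 A, 1/4 B, 1/2 AB.
Rh cross -/- × +/- → 1/2 Rh+, 1/2 Rh-; so P(type AB, Rh-positive) = 1/2 × 1/2 = 1/4 per child.
P(not type AB, Rh-positive) = 3/4 for one child; (3/4)^4 = 81/256.

81/256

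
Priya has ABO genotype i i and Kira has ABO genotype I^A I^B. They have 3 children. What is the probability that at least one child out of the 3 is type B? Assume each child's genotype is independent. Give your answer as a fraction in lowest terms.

ABO cross i i × I^A I^B → 1/2 A, 1/2 B.
So P(type B) = 1/2 per child.
P(none) = (1/2)^3 = 1/8; P(at least one) = 1 − 1/8 = 7/8.

7/8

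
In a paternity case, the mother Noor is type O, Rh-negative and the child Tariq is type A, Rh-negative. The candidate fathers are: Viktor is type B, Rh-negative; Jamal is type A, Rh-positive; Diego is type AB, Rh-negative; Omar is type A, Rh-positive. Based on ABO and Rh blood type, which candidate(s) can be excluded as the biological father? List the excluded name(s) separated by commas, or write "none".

Viktor

A candidate is excluded only if no genotype consistent with his phenotype could produce a type A, Rh-negative child with a type O, Rh-negative mother.
Viktor (type B, Rh-): no genotype consistent with that phenotype can produce a type-A Rh- child with a type-O mother.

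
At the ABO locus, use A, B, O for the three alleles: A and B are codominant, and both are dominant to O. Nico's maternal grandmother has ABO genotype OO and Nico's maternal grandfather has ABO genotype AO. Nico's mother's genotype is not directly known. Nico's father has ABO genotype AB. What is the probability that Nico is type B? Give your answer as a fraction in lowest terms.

3/8

Nico's mother's ABO genotype from OO × AO: 1/2 AO, 1/2 OO.
Crossing each possibility with the father AB and summing P(type B): 1/2·1/4 + 1/2·1/2 = 3/8.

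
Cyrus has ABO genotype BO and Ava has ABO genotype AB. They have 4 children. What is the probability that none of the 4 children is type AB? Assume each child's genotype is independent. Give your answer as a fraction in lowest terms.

ABO cross BO × AB → 1/4 A, 1/2 B, 1/4 AB.
So P(type AB) = 1/4 per child.
P(not type AB) = 3/4 for one child; (3/4)^4 = 81/256.

81/256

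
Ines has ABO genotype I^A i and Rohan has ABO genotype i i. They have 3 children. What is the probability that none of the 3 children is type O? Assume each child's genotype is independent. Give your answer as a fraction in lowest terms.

1/8

ABO cross I^A i × i i → 1/2 O, 1/2 A.
So P(type O) = 1/2 per child.
P(not type O) = 1/2 for one child; (1/2)^3 = 1/8.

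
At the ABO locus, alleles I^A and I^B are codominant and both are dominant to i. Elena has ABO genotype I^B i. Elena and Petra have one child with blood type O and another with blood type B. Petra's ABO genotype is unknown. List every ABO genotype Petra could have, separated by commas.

For each candidate genotype of Petra, check whether crossing it with I^B i can produce every observed child phenotype.
  I^A I^A → possible child types {A, AB} ✗
  I^A I^B → possible child types {A, B, AB} ✗
  I^A i → possible child types {O, A, B, AB} ✓
  I^B I^B → possible child types {B} ✗
  I^B i → possible child types {O, B} ✓
  i i → possible child types {O, B} ✓

I^A i, I^B i, i i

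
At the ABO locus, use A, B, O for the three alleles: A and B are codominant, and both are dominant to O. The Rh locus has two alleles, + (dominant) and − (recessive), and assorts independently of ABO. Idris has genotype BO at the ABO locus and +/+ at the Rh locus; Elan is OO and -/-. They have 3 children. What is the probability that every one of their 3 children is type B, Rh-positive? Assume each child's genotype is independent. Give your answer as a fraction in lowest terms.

ABO cross BO × OO → 1/2 O, 1/2 B.
Rh cross +/+ × -/- → 1 Rh+; so P(type B, Rh-positive) = 1/2 × 1 = 1/2 per child.
All 3 independent: (1/2)^3 = 1/8.

1/8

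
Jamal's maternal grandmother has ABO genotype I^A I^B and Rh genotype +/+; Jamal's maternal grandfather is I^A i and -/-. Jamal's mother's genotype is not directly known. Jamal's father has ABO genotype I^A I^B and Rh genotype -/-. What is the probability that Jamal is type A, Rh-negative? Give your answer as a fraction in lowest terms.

Jamal's mother's ABO genotype from I^A I^B × I^A i: 1/4 I^A I^A, 1/4 I^A I^B, 1/4 I^A i, 1/4 I^B i.
Crossing each possibility with the father I^A I^B and summing P(type A): 1/4·1/2 + 1/4·1/4 + 1/4·1/2 + 1/4·1/4 = 3/8.
Similarly for Rh via the mother's Rh distribution: P(Rh-) = 1/2.
Independent loci: 3/8 × 1/2 = 3/16.

3/16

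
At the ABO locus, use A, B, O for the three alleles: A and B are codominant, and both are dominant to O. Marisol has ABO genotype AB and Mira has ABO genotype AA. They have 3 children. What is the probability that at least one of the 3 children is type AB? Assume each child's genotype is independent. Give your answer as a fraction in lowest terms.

ABO cross AB × AA → 1/2 A, 1/2 AB.
So P(type AB) = 1/2 per child.
P(none) = (1/2)^3 = 1/8; P(at least one) = 1 − 1/8 = 7/8.

7/8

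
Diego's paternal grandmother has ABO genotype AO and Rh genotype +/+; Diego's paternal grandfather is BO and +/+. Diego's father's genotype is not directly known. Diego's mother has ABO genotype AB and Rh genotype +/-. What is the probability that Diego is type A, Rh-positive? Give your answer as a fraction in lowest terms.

Diego's father's ABO genotype from AO × BO: 1/4 AB, 1/4 AO, 1/4 BO, 1/4 OO.
Crossing each possibility with the mother AB and summing P(type A): 1/4·1/4 + 1/4·1/2 + 1/4·1/4 + 1/4·1/2 = 3/8.
Similarly for Rh via the father's Rh distribution: P(Rh+) = 1.
Independent loci: 3/8 × 1 = 3/8.

3/8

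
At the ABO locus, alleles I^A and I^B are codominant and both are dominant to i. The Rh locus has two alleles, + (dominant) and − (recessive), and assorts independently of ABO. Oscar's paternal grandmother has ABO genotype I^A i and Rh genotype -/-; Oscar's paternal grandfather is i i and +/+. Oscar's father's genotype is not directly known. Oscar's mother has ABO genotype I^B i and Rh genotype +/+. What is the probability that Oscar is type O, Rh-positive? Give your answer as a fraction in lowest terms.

Oscar's father's ABO genotype from I^A i × i i: 1/2 I^A i, 1/2 i i.
Crossing each possibility with the mother I^B i and summing P(type O): 1/2·1/4 + 1/2·1/2 = 3/8.
Similarly for Rh via the father's Rh distribution: P(Rh+) = 1.
Independent loci: 3/8 × 1 = 3/8.

3/8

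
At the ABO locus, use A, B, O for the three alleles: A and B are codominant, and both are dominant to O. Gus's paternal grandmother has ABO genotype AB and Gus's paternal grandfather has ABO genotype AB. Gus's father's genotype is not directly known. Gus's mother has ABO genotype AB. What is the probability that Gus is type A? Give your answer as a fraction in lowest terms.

Gus's father's ABO genotype from AB × AB: 1/4 AA, 1/2 AB, 1/4 BB.
Crossing each possibility with the mother AB and summing P(type A): 1/4·1/2 + 1/2·1/4 + 1/4·0 = 1/4.

1/4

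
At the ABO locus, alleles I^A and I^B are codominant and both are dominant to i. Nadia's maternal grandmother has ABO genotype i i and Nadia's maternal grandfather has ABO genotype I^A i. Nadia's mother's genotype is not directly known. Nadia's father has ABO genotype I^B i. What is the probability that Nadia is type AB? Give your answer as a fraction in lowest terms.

1/8

Nadia's mother's ABO genotype from i i × I^A i: 1/2 I^A i, 1/2 i i.
Crossing each possibility with the father I^B i and summing P(type AB): 1/2·1/4 + 1/2·0 = 1/8.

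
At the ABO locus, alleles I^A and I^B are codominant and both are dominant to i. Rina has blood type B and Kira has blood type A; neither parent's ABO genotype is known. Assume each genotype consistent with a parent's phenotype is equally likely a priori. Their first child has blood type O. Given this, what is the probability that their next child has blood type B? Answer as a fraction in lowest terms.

Possible genotypes: Rina ∈ {I^B I^B, I^B i}; Kira ∈ {I^A I^A, I^A i}.
Weight each parental genotype pair by prior × P(type-O child):
  I^B i × I^A i: posterior weight 1; P(next child type B) = 1/4.
Weighted sum = 1/4.

1/4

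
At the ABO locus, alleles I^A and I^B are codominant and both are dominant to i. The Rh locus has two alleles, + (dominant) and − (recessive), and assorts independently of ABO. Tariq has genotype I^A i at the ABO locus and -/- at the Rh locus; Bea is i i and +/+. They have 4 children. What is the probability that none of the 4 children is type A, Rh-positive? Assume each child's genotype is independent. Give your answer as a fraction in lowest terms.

1/16

ABO cross I^A i × i i → 1/2 O, 1/2 A.
Rh cross -/- × +/+ → 1 Rh+; so P(type A, Rh-positive) = 1/2 × 1 = 1/2 per child.
P(not type A, Rh-positive) = 1/2 for one child; (1/2)^4 = 1/16.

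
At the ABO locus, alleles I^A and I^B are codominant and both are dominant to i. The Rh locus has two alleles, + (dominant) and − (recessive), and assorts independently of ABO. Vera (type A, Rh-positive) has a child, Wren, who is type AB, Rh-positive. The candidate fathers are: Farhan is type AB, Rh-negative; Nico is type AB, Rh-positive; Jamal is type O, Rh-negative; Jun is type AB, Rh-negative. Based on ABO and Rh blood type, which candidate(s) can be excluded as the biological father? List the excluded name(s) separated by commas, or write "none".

Jamal

A candidate is excluded only if no genotype consistent with his phenotype could produce a type AB, Rh-positive child with a type A, Rh-positive mother.
Jamal (type O, Rh-): no genotype consistent with that phenotype can produce a type-AB Rh+ child with a type-A mother.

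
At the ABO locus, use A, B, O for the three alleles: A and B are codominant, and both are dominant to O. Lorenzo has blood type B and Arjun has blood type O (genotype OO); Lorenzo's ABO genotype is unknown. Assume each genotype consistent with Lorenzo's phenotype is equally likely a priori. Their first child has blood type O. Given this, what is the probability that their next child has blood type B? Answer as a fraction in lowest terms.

Possible genotypes: Lorenzo ∈ {BB, BO}; Arjun ∈ {OO}.
Weight each parental genotype pair by prior × P(type-O child):
  BO × OO: posterior weight 1; P(next child type B) = 1/2.
Weighted sum = 1/2.

1/2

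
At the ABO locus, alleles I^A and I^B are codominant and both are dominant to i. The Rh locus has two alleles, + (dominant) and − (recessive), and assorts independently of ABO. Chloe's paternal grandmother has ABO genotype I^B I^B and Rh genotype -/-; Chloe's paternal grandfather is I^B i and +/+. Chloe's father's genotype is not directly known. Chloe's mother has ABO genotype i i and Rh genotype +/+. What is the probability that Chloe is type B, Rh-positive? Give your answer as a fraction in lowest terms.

3/4

Chloe's father's ABO genotype from I^B I^B × I^B i: 1/2 I^B I^B, 1/2 I^B i.
Crossing each possibility with the mother i i and summing P(type B): 1/2·1 + 1/2·1/2 = 3/4.
Similarly for Rh via the father's Rh distribution: P(Rh+) = 1.
Independent loci: 3/4 × 1 = 3/4.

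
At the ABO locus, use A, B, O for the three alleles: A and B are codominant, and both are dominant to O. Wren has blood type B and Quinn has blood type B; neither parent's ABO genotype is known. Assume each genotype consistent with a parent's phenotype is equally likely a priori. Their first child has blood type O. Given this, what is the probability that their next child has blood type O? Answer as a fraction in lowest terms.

Possible genotypes: Wren ∈ {BB, BO}; Quinn ∈ {BB, BO}.
Weight each parental genotype pair by prior × P(type-O child):
  BO × BO: posterior weight 1; P(next child type O) = 1/4.
Weighted sum = 1/4.

1/4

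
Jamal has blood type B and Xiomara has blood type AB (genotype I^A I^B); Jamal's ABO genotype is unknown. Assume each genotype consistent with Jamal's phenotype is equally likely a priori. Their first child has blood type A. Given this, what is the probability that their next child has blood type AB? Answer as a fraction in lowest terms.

Possible genotypes: Jamal ∈ {I^B I^B, I^B i}; Xiomara ∈ {I^A I^B}.
Weight each parental genotype pair by prior × P(type-A child):
  I^B i × I^A I^B: posterior weight 1; P(next child type AB) = 1/4.
Weighted sum = 1/4.

1/4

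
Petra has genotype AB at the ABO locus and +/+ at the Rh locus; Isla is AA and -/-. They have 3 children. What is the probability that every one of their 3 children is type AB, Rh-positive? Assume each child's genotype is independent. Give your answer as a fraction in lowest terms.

1/8

ABO cross AB × AA → 1/2 A, 1/2 AB.
Rh cross +/+ × -/- → 1 Rh+; so P(type AB, Rh-positive) = 1/2 × 1 = 1/2 per child.
All 3 independent: (1/2)^3 = 1/8.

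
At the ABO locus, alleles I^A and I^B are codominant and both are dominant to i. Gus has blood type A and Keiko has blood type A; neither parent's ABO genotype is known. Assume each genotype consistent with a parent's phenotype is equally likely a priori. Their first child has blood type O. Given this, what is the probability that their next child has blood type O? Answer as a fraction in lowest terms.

1/4

Possible genotypes: Gus ∈ {I^A I^A, I^A i}; Keiko ∈ {I^A I^A, I^A i}.
Weight each parental genotype pair by prior × P(type-O child):
  I^A i × I^A i: posterior weight 1; P(next child type O) = 1/4.
Weighted sum = 1/4.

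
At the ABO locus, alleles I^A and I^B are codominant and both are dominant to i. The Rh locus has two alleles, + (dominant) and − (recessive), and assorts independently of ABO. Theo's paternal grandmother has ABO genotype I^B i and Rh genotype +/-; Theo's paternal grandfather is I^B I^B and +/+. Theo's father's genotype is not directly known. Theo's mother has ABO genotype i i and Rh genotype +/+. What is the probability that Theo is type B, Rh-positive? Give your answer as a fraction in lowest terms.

Theo's father's ABO genotype from I^B i × I^B I^B: 1/2 I^B I^B, 1/2 I^B i.
Crossing each possibility with the mother i i and summing P(type B): 1/2·1 + 1/2·1/2 = 3/4.
Similarly for Rh via the father's Rh distribution: P(Rh+) = 1.
Independent loci: 3/4 × 1 = 3/4.

3/4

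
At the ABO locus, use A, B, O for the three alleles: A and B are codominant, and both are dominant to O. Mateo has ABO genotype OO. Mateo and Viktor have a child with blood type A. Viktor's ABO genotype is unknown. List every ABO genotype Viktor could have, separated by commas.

For each candidate genotype of Viktor, check whether crossing it with OO can produce every observed child phenotype.
  AA → possible child types {A} ✓
  AB → possible child types {A, B} ✓
  AO → possible child types {O, A} ✓
  BB → possible child types {B} ✗
  BO → possible child types {O, B} ✗
  OO → possible child types {O} ✗

AA, AB, AO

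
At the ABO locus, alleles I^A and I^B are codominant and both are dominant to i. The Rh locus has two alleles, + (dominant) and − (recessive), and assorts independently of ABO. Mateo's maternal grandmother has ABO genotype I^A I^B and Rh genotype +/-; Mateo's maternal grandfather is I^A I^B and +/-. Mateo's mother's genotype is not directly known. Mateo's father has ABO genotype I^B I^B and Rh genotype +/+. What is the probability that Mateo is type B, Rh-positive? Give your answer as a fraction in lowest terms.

Mateo's mother's ABO genotype from I^A I^B × I^A I^B: 1/4 I^A I^A, 1/2 I^A I^B, 1/4 I^B I^B.
Crossing each possibility with the father I^B I^B and summing P(type B): 1/4·0 + 1/2·1/2 + 1/4·1 = 1/2.
Similarly for Rh via the mother's Rh distribution: P(Rh+) = 1.
Independent loci: 1/2 × 1 = 1/2.

1/2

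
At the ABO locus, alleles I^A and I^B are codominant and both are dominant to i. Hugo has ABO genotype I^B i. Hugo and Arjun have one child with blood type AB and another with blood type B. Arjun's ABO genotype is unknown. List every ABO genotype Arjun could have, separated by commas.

I^A I^B, I^A i

For each candidate genotype of Arjun, check whether crossing it with I^B i can produce every observed child phenotype.
  I^A I^A → possible child types {A, AB} ✗
  I^A I^B → possible child types {A, B, AB} ✓
  I^A i → possible child types {O, A, B, AB} ✓
  I^B I^B → possible child types {B} ✗
  I^B i → possible child types {O, B} ✗
  i i → possible child types {O, B} ✗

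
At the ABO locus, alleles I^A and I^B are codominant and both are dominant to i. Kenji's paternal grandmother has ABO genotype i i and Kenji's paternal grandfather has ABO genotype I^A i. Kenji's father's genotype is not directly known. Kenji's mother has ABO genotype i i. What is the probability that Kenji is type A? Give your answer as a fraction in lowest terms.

Kenji's father's ABO genotype from i i × I^A i: 1/2 I^A i, 1/2 i i.
Crossing each possibility with the mother i i and summing P(type A): 1/2·1/2 + 1/2·0 = 1/4.

1/4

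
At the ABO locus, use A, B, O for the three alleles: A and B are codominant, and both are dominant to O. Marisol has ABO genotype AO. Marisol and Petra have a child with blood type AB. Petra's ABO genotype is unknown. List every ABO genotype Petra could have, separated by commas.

For each candidate genotype of Petra, check whether crossing it with AO can produce every observed child phenotype.
  AA → possible child types {A} ✗
  AB → possible child types {A, B, AB} ✓
  AO → possible child types {O, A} ✗
  BB → possible child types {B, AB} ✓
  BO → possible child types {O, A, B, AB} ✓
  OO → possible child types {O, A} ✗

AB, BB, BO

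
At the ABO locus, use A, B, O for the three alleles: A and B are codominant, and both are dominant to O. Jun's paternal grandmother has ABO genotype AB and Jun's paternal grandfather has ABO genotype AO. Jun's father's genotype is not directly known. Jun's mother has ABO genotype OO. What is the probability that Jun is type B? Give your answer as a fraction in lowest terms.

1/4

Jun's father's ABO genotype from AB × AO: 1/4 AA, 1/4 AB, 1/4 AO, 1/4 BO.
Crossing each possibility with the mother OO and summing P(type B): 1/4·0 + 1/4·1/2 + 1/4·0 + 1/4·1/2 = 1/4.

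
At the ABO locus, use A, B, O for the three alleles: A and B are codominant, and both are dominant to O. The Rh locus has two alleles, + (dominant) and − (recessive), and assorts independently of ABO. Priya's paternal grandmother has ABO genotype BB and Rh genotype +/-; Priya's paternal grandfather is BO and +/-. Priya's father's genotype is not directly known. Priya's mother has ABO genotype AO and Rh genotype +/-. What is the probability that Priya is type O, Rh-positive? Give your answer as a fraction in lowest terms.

3/32

Priya's father's ABO genotype from BB × BO: 1/2 BB, 1/2 BO.
Crossing each possibility with the mother AO and summing P(type O): 1/2·0 + 1/2·1/4 = 1/8.
Similarly for Rh via the father's Rh distribution: P(Rh+) = 3/4.
Independent loci: 1/8 × 3/4 = 3/32.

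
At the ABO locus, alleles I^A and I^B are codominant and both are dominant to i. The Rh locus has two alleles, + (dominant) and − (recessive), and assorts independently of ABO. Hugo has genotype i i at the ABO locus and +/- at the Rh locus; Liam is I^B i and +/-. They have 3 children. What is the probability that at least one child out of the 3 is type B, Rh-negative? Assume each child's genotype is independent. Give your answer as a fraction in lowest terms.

ABO cross i i × I^B i → 1/2 O, 1/2 B.
Rh cross +/- × +/- → 3/4 Rh+, 1/4 Rh-; so P(type B, Rh-negative) = 1/2 × 1/4 = 1/8 per child.
P(none) = (7/8)^3 = 343/512; P(at least one) = 1 − 343/512 = 169/512.

169/512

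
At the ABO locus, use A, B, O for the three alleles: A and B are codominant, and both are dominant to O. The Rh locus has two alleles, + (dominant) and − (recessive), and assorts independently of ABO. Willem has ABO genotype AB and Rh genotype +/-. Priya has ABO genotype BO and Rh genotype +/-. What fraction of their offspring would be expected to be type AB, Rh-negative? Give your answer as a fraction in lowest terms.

ABO cross AB × BO → offspring phenotypes: 1/4 A, 1/2 B, 1/4 AB.
Rh cross +/- × +/- → 3/4 Rh+, 1/4 Rh-.
Independent loci: P(type AB, Rh-negative) = 1/4 × 1/4 = 1/16.

1/16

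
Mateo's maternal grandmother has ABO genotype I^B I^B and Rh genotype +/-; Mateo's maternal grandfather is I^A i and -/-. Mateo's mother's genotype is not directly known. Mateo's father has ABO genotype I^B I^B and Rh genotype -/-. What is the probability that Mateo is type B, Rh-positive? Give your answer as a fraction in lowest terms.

3/16

Mateo's mother's ABO genotype from I^B I^B × I^A i: 1/2 I^A I^B, 1/2 I^B i.
Crossing each possibility with the father I^B I^B and summing P(type B): 1/2·1/2 + 1/2·1 = 3/4.
Similarly for Rh via the mother's Rh distribution: P(Rh+) = 1/4.
Independent loci: 3/4 × 1/4 = 3/16.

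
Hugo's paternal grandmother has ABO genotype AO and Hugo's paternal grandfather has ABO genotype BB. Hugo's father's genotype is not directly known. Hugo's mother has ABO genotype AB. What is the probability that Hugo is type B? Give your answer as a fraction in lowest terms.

3/8

Hugo's father's ABO genotype from AO × BB: 1/2 AB, 1/2 BO.
Crossing each possibility with the mother AB and summing P(type B): 1/2·1/4 + 1/2·1/2 = 3/8.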